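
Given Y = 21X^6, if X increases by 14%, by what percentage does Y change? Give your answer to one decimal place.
119.5%

For Y = 21X^6:
If X → X(1 + 0.14)
Then Y → Y · (1 + 0.14)^6
     ≈ Y · 2.1950

Percentage change = ((1 + 0.14)^6 − 1) × 100% ≈ 119.5%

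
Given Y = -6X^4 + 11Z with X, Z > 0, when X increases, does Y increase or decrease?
Y decreases

Taking the partial derivative:
∂Y/∂X = -24X^3

∂Y/∂X = -24X^3 < 0 (assuming positive values)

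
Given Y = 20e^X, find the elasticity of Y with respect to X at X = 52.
Elasticity = 52

Elasticity = (dY/dX) · (X/Y)

dY/dX = 20·e^X
At X = 52: dY/dX = 20·e^52, Y = 20·e^52

Elasticity = (20·e^52) · (52 / (20·e^52)) = 52

Interpretation: for a small percentage change in X, the percentage change in Y is approximately 52.00 times as large.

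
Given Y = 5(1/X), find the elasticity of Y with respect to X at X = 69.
Elasticity = -1

Elasticity = (dY/dX) · (X/Y)

dY/dX = -5/X²
At X = 69: dY/dX = -5/4761, Y = 5/69

Elasticity = (-5/4761) · (69 / (5/69)) = -1

Interpretation: for a small percentage change in X, the percentage change in Y is approximately -1.00 times as large.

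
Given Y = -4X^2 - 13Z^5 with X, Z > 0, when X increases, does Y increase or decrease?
Y decreases

Taking the partial derivative:
∂Y/∂X = -8X

∂Y/∂X = -8X < 0 (assuming positive values)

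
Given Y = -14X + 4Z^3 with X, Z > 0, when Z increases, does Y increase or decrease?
Y increases

Taking the partial derivative:
∂Y/∂Z = 12Z^2

∂Y/∂Z = 12Z^2 > 0 (assuming positive values)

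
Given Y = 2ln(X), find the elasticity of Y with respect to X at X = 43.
Elasticity = 1/ln(43) ≈ 0.2659

Elasticity = (dY/dX) · (X/Y)

dY/dX = 2/X
At X = 43: dY/dX = 2/43, Y = 2·ln(43)

Elasticity = (2/43) · (43 / (2·ln(43))) = 1/ln(43) ≈ 0.2659

Interpretation: for a small percentage change in X, the percentage change in Y is approximately 0.27 times as large.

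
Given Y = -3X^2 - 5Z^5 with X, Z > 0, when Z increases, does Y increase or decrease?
Y decreases

Taking the partial derivative:
∂Y/∂Z = -25Z^4

∂Y/∂Z = -25Z^4 < 0 (assuming positive values)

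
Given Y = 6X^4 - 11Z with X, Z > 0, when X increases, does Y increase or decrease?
Y increases

Taking the partial derivative:
∂Y/∂X = 24X^3

∂Y/∂X = 24X^3 > 0 (assuming positive values)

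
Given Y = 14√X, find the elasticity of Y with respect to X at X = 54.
Elasticity = 1/2

Elasticity = (dY/dX) · (X/Y)

dY/dX = 7/√X
At X = 54: dY/dX = 7·√6/18, Y = 42·√6

Elasticity = (7·√6/18) · (54 / (42·√6)) = 1/2

Interpretation: for a small percentage change in X, the percentage change in Y is approximately 0.50 times as large.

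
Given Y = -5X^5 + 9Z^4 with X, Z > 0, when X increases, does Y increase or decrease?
Y decreases

Taking the partial derivative:
∂Y/∂X = -25X^4

∂Y/∂X = -25X^4 < 0 (assuming positive values)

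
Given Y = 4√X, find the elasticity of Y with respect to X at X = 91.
Elasticity = 1/2

Elasticity = (dY/dX) · (X/Y)

dY/dX = 2/√X
At X = 91: dY/dX = 2·√91/91, Y = 4·√91

Elasticity = (2·√91/91) · (91 / (4·√91)) = 1/2

Interpretation: for a small percentage change in X, the percentage change in Y is approximately 0.50 times as large.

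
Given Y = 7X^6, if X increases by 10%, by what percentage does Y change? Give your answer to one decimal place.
77.2%

For Y = 7X^6:
If X → X(1 + 0.1)
Then Y → Y · (1 + 0.1)^6
     ≈ Y · 1.7716

Percentage change = ((1 + 0.1)^6 − 1) × 100% ≈ 77.2%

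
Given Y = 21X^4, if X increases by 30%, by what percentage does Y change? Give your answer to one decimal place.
185.6%

For Y = 21X^4:
If X → X(1 + 0.3)
Then Y → Y · (1 + 0.3)^4
     = Y · 2.8561

Percentage change = ((1 + 0.3)^4 − 1) × 100% ≈ 185.6%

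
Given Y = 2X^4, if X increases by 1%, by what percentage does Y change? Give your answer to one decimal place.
4.1%

For Y = 2X^4:
If X → X(1 + 0.01)
Then Y → Y · (1 + 0.01)^4
     ≈ Y · 1.0406

Percentage change = ((1 + 0.01)^4 − 1) × 100% ≈ 4.1%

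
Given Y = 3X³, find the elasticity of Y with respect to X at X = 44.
Elasticity = 3

Elasticity = (dY/dX) · (X/Y)

dY/dX = 9·X²
At X = 44: dY/dX = 17424, Y = 255552

Elasticity = 17424 · (44 / 255552) = 3

Interpretation: for a small percentage change in X, the percentage change in Y is approximately 3.00 times as large.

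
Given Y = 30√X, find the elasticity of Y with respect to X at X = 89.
Elasticity = 1/2

Elasticity = (dY/dX) · (X/Y)

dY/dX = 15/√X
At X = 89: dY/dX = 15·√89/89, Y = 30·√89

Elasticity = (15·√89/89) · (89 / (30·√89)) = 1/2

Interpretation: for a small percentage change in X, the percentage change in Y is approximately 0.50 times as large.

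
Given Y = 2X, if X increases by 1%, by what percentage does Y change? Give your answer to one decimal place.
1.0%

For Y = 2X:
If X → X(1 + 0.01)
Then Y → Y · (1 + 0.01)^1
     = Y · 1.0100

Percentage change = ((1 + 0.01)^1 − 1) × 100% = 1.0%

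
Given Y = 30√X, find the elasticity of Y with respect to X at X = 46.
Elasticity = 1/2

Elasticity = (dY/dX) · (X/Y)

dY/dX = 15/√X
At X = 46: dY/dX = 15·√46/46, Y = 30·√46

Elasticity = (15·√46/46) · (46 / (30·√46)) = 1/2

Interpretation: for a small percentage change in X, the percentage change in Y is approximately 0.50 times as large.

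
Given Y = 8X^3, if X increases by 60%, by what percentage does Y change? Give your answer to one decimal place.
309.6%

For Y = 8X^3:
If X → X(1 + 0.6)
Then Y → Y · (1 + 0.6)^3
     = Y · 4.0960

Percentage change = ((1 + 0.6)^3 − 1) × 100% = 309.6%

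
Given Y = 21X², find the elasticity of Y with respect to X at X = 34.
Elasticity = 2

Elasticity = (dY/dX) · (X/Y)

dY/dX = 42·X
At X = 34: dY/dX = 1428, Y = 24276

Elasticity = 1428 · (34 / 24276) = 2

Interpretation: for a small percentage change in X, the percentage change in Y is approximately 2.00 times as large.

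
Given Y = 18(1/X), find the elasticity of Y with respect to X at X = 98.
Elasticity = -1

Elasticity = (dY/dX) · (X/Y)

dY/dX = -18/X²
At X = 98: dY/dX = -9/4802, Y = 9/49

Elasticity = (-9/4802) · (98 / (9/49)) = -1

Interpretation: for a small percentage change in X, the percentage change in Y is approximately -1.00 times as large.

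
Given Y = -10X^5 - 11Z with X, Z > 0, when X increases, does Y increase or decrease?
Y decreases

Taking the partial derivative:
∂Y/∂X = -50X^4

∂Y/∂X = -50X^4 < 0 (assuming positive values)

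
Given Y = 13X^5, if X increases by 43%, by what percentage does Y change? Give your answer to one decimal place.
498.0%

For Y = 13X^5:
If X → X(1 + 0.43)
Then Y → Y · (1 + 0.43)^5
     ≈ Y · 5.9797

Percentage change = ((1 + 0.43)^5 − 1) × 100% ≈ 498.0%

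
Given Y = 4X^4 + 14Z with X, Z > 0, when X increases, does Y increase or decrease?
Y increases

Taking the partial derivative:
∂Y/∂X = 16X^3

∂Y/∂X = 16X^3 > 0 (assuming positive values)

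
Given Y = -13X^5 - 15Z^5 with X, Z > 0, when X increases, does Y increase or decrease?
Y decreases

Taking the partial derivative:
∂Y/∂X = -65X^4

∂Y/∂X = -65X^4 < 0 (assuming positive values)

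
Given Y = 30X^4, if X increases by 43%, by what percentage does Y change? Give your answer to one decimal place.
318.2%

For Y = 30X^4:
If X → X(1 + 0.43)
Then Y → Y · (1 + 0.43)^4
     ≈ Y · 4.1816

Percentage change = ((1 + 0.43)^4 − 1) × 100% ≈ 318.2%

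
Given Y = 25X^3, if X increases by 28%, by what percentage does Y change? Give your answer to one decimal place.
109.7%

For Y = 25X^3:
If X → X(1 + 0.28)
Then Y → Y · (1 + 0.28)^3
     ≈ Y · 2.0972

Percentage change = ((1 + 0.28)^3 − 1) × 100% ≈ 109.7%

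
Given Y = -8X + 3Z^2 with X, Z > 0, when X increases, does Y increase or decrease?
Y decreases

Taking the partial derivative:
∂Y/∂X = -8

∂Y/∂X = -8 < 0 (assuming positive values)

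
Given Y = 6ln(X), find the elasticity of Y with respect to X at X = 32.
Elasticity = 1/ln(32) ≈ 0.2885

Elasticity = (dY/dX) · (X/Y)

dY/dX = 6/X
At X = 32: dY/dX = 3/16, Y = 6·ln(32)

Elasticity = (3/16) · (32 / (6·ln(32))) = 1/ln(32) ≈ 0.2885

Interpretation: for a small percentage change in X, the percentage change in Y is approximately 0.29 times as large.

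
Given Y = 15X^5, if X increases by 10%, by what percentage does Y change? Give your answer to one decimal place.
61.1%

For Y = 15X^5:
If X → X(1 + 0.1)
Then Y → Y · (1 + 0.1)^5
     ≈ Y · 1.6105

Percentage change = ((1 + 0.1)^5 − 1) × 100% ≈ 61.1%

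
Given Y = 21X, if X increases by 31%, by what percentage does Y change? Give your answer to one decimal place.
31.0%

For Y = 21X:
If X → X(1 + 0.31)
Then Y → Y · (1 + 0.31)^1
     = Y · 1.3100

Percentage change = ((1 + 0.31)^1 − 1) × 100% = 31.0%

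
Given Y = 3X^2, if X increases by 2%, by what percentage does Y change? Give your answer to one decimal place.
4.0%

For Y = 3X^2:
If X → X(1 + 0.02)
Then Y → Y · (1 + 0.02)^2
     = Y · 1.0404

Percentage change = ((1 + 0.02)^2 − 1) × 100% ≈ 4.0%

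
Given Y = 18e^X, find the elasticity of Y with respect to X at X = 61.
Elasticity = 61

Elasticity = (dY/dX) · (X/Y)

dY/dX = 18·e^X
At X = 61: dY/dX = 18·e^61, Y = 18·e^61

Elasticity = (18·e^61) · (61 / (18·e^61)) = 61

Interpretation: for a small percentage change in X, the percentage change in Y is approximately 61.00 times as large.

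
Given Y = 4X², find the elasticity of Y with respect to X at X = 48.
Elasticity = 2

Elasticity = (dY/dX) · (X/Y)

dY/dX = 8·X
At X = 48: dY/dX = 384, Y = 9216

Elasticity = 384 · (48 / 9216) = 2

Interpretation: for a small percentage change in X, the percentage change in Y is approximately 2.00 times as large.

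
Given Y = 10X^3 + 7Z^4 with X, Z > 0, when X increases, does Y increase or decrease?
Y increases

Taking the partial derivative:
∂Y/∂X = 30X^2

∂Y/∂X = 30X^2 > 0 (assuming positive values)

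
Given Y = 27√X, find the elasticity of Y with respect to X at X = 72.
Elasticity = 1/2

Elasticity = (dY/dX) · (X/Y)

dY/dX = 27/(2·√X)
At X = 72: dY/dX = 9·√2/8, Y = 162·√2

Elasticity = (9·√2/8) · (72 / (162·√2)) = 1/2

Interpretation: for a small percentage change in X, the percentage change in Y is approximately 0.50 times as large.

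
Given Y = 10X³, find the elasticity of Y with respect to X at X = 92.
Elasticity = 3

Elasticity = (dY/dX) · (X/Y)

dY/dX = 30·X²
At X = 92: dY/dX = 253920, Y = 7786880

Elasticity = 253920 · (92 / 7786880) = 3

Interpretation: for a small percentage change in X, the percentage change in Y is approximately 3.00 times as large.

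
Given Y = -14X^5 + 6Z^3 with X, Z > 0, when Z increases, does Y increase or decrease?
Y increases

Taking the partial derivative:
∂Y/∂Z = 18Z^2

∂Y/∂Z = 18Z^2 > 0 (assuming positive values)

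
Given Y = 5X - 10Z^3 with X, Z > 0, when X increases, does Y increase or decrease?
Y increases

Taking the partial derivative:
∂Y/∂X = 5

∂Y/∂X = 5 > 0 (assuming positive values)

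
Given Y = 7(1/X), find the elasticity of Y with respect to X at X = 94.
Elasticity = -1

Elasticity = (dY/dX) · (X/Y)

dY/dX = -7/X²
At X = 94: dY/dX = -7/8836, Y = 7/94

Elasticity = (-7/8836) · (94 / (7/94)) = -1

Interpretation: for a small percentage change in X, the percentage change in Y is approximately -1.00 times as large.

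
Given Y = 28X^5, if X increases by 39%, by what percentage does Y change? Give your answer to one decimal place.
418.9%

For Y = 28X^5:
If X → X(1 + 0.39)
Then Y → Y · (1 + 0.39)^5
     ≈ Y · 5.1889

Percentage change = ((1 + 0.39)^5 − 1) × 100% ≈ 418.9%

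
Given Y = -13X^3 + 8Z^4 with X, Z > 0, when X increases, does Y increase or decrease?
Y decreases

Taking the partial derivative:
∂Y/∂X = -39X^2

∂Y/∂X = -39X^2 < 0 (assuming positive values)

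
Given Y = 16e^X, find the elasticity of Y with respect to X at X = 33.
Elasticity = 33

Elasticity = (dY/dX) · (X/Y)

dY/dX = 16·e^X
At X = 33: dY/dX = 16·e^33, Y = 16·e^33

Elasticity = (16·e^33) · (33 / (16·e^33)) = 33

Interpretation: for a small percentage change in X, the percentage change in Y is approximately 33.00 times as large.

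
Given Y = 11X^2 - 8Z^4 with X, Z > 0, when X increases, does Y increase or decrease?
Y increases

Taking the partial derivative:
∂Y/∂X = 22X

∂Y/∂X = 22X > 0 (assuming positive values)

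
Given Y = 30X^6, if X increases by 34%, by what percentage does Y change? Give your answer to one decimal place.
478.9%

For Y = 30X^6:
If X → X(1 + 0.34)
Then Y → Y · (1 + 0.34)^6
     ≈ Y · 5.7893

Percentage change = ((1 + 0.34)^6 − 1) × 100% ≈ 478.9%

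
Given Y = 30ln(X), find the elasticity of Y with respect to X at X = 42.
Elasticity = 1/ln(42) ≈ 0.2675

Elasticity = (dY/dX) · (X/Y)

dY/dX = 30/X
At X = 42: dY/dX = 5/7, Y = 30·ln(42)

Elasticity = (5/7) · (42 / (30·ln(42))) = 1/ln(42) ≈ 0.2675

Interpretation: for a small percentage change in X, the percentage change in Y is approximately 0.27 times as large.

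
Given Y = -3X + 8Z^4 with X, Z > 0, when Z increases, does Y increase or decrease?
Y increases

Taking the partial derivative:
∂Y/∂Z = 32Z^3

∂Y/∂Z = 32Z^3 > 0 (assuming positive values)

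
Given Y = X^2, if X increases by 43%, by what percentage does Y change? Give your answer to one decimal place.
104.5%

For Y = X^2:
If X → X(1 + 0.43)
Then Y → Y · (1 + 0.43)^2
     = Y · 2.0449

Percentage change = ((1 + 0.43)^2 − 1) × 100% ≈ 104.5%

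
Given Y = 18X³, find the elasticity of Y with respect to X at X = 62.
Elasticity = 3

Elasticity = (dY/dX) · (X/Y)

dY/dX = 54·X²
At X = 62: dY/dX = 207576, Y = 4289904

Elasticity = 207576 · (62 / 4289904) = 3

Interpretation: for a small percentage change in X, the percentage change in Y is approximately 3.00 times as large.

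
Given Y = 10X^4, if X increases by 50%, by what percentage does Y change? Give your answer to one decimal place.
406.3%

For Y = 10X^4:
If X → X(1 + 0.5)
Then Y → Y · (1 + 0.5)^4
     = Y · 5.0625

Percentage change = ((1 + 0.5)^4 − 1) × 100% ≈ 406.3%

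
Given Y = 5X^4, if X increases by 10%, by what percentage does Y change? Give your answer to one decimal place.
46.4%

For Y = 5X^4:
If X → X(1 + 0.1)
Then Y → Y · (1 + 0.1)^4
     = Y · 1.4641

Percentage change = ((1 + 0.1)^4 − 1) × 100% ≈ 46.4%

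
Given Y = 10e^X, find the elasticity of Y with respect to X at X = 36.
Elasticity = 36

Elasticity = (dY/dX) · (X/Y)

dY/dX = 10·e^X
At X = 36: dY/dX = 10·e^36, Y = 10·e^36

Elasticity = (10·e^36) · (36 / (10·e^36)) = 36

Interpretation: for a small percentage change in X, the percentage change in Y is approximately 36.00 times as large.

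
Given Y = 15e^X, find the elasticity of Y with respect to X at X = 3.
Elasticity = 3

Elasticity = (dY/dX) · (X/Y)

dY/dX = 15·e^X
At X = 3: dY/dX = 15·e^3, Y = 15·e^3

Elasticity = (15·e^3) · (3 / (15·e^3)) = 3

Interpretation: for a small percentage change in X, the percentage change in Y is approximately 3.00 times as large.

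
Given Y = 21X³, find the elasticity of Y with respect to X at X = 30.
Elasticity = 3

Elasticity = (dY/dX) · (X/Y)

dY/dX = 63·X²
At X = 30: dY/dX = 56700, Y = 567000

Elasticity = 56700 · (30 / 567000) = 3

Interpretation: for a small percentage change in X, the percentage change in Y is approximately 3.00 times as large.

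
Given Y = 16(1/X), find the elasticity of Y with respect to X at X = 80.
Elasticity = -1

Elasticity = (dY/dX) · (X/Y)

dY/dX = -16/X²
At X = 80: dY/dX = -1/400, Y = 1/5

Elasticity = (-1/400) · (80 / (1/5)) = -1

Interpretation: for a small percentage change in X, the percentage change in Y is approximately -1.00 times as large.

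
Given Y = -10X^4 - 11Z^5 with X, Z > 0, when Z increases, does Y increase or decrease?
Y decreases

Taking the partial derivative:
∂Y/∂Z = -55Z^4

∂Y/∂Z = -55Z^4 < 0 (assuming positive values)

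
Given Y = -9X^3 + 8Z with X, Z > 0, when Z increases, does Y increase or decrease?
Y increases

Taking the partial derivative:
∂Y/∂Z = 8

∂Y/∂Z = 8 > 0 (assuming positive values)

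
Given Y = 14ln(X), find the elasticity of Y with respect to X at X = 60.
Elasticity = 1/ln(60) ≈ 0.2442

Elasticity = (dY/dX) · (X/Y)

dY/dX = 14/X
At X = 60: dY/dX = 7/30, Y = 14·ln(60)

Elasticity = (7/30) · (60 / (14·ln(60))) = 1/ln(60) ≈ 0.2442

Interpretation: for a small percentage change in X, the percentage change in Y is approximately 0.24 times as large.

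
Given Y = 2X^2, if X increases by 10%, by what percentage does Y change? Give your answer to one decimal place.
21.0%

For Y = 2X^2:
If X → X(1 + 0.1)
Then Y → Y · (1 + 0.1)^2
     = Y · 1.2100

Percentage change = ((1 + 0.1)^2 − 1) × 100% = 21.0%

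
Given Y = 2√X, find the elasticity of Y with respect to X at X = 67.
Elasticity = 1/2

Elasticity = (dY/dX) · (X/Y)

dY/dX = 1/√X
At X = 67: dY/dX = √67/67, Y = 2·√67

Elasticity = (√67/67) · (67 / (2·√67)) = 1/2

Interpretation: for a small percentage change in X, the percentage change in Y is approximately 0.50 times as large.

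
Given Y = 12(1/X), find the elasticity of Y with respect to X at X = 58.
Elasticity = -1

Elasticity = (dY/dX) · (X/Y)

dY/dX = -12/X²
At X = 58: dY/dX = -3/841, Y = 6/29

Elasticity = (-3/841) · (58 / (6/29)) = -1

Interpretation: for a small percentage change in X, the percentage change in Y is approximately -1.00 times as large.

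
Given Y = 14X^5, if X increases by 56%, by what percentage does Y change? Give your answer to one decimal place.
823.9%

For Y = 14X^5:
If X → X(1 + 0.56)
Then Y → Y · (1 + 0.56)^5
     ≈ Y · 9.2390

Percentage change = ((1 + 0.56)^5 − 1) × 100% ≈ 823.9%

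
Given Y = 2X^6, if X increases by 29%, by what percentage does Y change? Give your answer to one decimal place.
360.8%

For Y = 2X^6:
If X → X(1 + 0.29)
Then Y → Y · (1 + 0.29)^6
     ≈ Y · 4.6083

Percentage change = ((1 + 0.29)^6 − 1) × 100% ≈ 360.8%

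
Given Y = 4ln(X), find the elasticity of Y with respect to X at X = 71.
Elasticity = 1/ln(71) ≈ 0.2346

Elasticity = (dY/dX) · (X/Y)

dY/dX = 4/X
At X = 71: dY/dX = 4/71, Y = 4·ln(71)

Elasticity = (4/71) · (71 / (4·ln(71))) = 1/ln(71) ≈ 0.2346

Interpretation: for a small percentage change in X, the percentage change in Y is approximately 0.23 times as large.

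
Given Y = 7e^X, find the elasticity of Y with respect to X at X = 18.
Elasticity = 18

Elasticity = (dY/dX) · (X/Y)

dY/dX = 7·e^X
At X = 18: dY/dX = 7·e^18, Y = 7·e^18

Elasticity = (7·e^18) · (18 / (7·e^18)) = 18

Interpretation: for a small percentage change in X, the percentage change in Y is approximately 18.00 times as large.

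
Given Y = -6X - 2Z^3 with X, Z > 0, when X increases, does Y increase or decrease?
Y decreases

Taking the partial derivative:
∂Y/∂X = -6

∂Y/∂X = -6 < 0 (assuming positive values)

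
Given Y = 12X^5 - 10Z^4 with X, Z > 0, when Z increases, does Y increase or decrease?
Y decreases

Taking the partial derivative:
∂Y/∂Z = -40Z^3

∂Y/∂Z = -40Z^3 < 0 (assuming positive values)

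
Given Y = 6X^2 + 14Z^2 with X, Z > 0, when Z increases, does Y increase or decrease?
Y increases

Taking the partial derivative:
∂Y/∂Z = 28Z

∂Y/∂Z = 28Z > 0 (assuming positive values)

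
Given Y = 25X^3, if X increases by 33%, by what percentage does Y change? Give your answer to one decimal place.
135.3%

For Y = 25X^3:
If X → X(1 + 0.33)
Then Y → Y · (1 + 0.33)^3
     ≈ Y · 2.3526

Percentage change = ((1 + 0.33)^3 − 1) × 100% ≈ 135.3%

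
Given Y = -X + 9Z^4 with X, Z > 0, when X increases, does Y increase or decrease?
Y decreases

Taking the partial derivative:
∂Y/∂X = -1

∂Y/∂X = -1 < 0 (assuming positive values)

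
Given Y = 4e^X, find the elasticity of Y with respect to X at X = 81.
Elasticity = 81

Elasticity = (dY/dX) · (X/Y)

dY/dX = 4·e^X
At X = 81: dY/dX = 4·e^81, Y = 4·e^81

Elasticity = (4·e^81) · (81 / (4·e^81)) = 81

Interpretation: for a small percentage change in X, the percentage change in Y is approximately 81.00 times as large.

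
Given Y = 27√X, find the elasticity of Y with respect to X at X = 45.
Elasticity = 1/2

Elasticity = (dY/dX) · (X/Y)

dY/dX = 27/(2·√X)
At X = 45: dY/dX = 9·√5/10, Y = 81·√5

Elasticity = (9·√5/10) · (45 / (81·√5)) = 1/2

Interpretation: for a small percentage change in X, the percentage change in Y is approximately 0.50 times as large.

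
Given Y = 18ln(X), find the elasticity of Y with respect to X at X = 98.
Elasticity = 1/ln(98) ≈ 0.2181

Elasticity = (dY/dX) · (X/Y)

dY/dX = 18/X
At X = 98: dY/dX = 9/49, Y = 18·ln(98)

Elasticity = (9/49) · (98 / (18·ln(98))) = 1/ln(98) ≈ 0.2181

Interpretation: for a small percentage change in X, the percentage change in Y is approximately 0.22 times as large.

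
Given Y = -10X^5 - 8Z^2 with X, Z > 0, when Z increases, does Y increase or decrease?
Y decreases

Taking the partial derivative:
∂Y/∂Z = -16Z

∂Y/∂Z = -16Z < 0 (assuming positive values)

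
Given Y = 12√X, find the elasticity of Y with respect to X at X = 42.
Elasticity = 1/2

Elasticity = (dY/dX) · (X/Y)

dY/dX = 6/√X
At X = 42: dY/dX = √42/7, Y = 12·√42

Elasticity = (√42/7) · (42 / (12·√42)) = 1/2

Interpretation: for a small percentage change in X, the percentage change in Y is approximately 0.50 times as large.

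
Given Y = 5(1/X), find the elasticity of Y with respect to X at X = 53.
Elasticity = -1

Elasticity = (dY/dX) · (X/Y)

dY/dX = -5/X²
At X = 53: dY/dX = -5/2809, Y = 5/53

Elasticity = (-5/2809) · (53 / (5/53)) = -1

Interpretation: for a small percentage change in X, the percentage change in Y is approximately -1.00 times as large.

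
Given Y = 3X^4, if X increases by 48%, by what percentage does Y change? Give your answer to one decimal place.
379.8%

For Y = 3X^4:
If X → X(1 + 0.48)
Then Y → Y · (1 + 0.48)^4
     ≈ Y · 4.7979

Percentage change = ((1 + 0.48)^4 − 1) × 100% ≈ 379.8%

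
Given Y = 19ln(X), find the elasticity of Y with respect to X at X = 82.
Elasticity = 1/ln(82) ≈ 0.2269

Elasticity = (dY/dX) · (X/Y)

dY/dX = 19/X
At X = 82: dY/dX = 19/82, Y = 19·ln(82)

Elasticity = (19/82) · (82 / (19·ln(82))) = 1/ln(82) ≈ 0.2269

Interpretation: for a small percentage change in X, the percentage change in Y is approximately 0.23 times as large.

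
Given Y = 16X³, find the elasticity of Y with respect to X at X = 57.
Elasticity = 3

Elasticity = (dY/dX) · (X/Y)

dY/dX = 48·X²
At X = 57: dY/dX = 155952, Y = 2963088

Elasticity = 155952 · (57 / 2963088) = 3

Interpretation: for a small percentage change in X, the percentage change in Y is approximately 3.00 times as large.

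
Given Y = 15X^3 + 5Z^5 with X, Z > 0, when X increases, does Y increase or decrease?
Y increases

Taking the partial derivative:
∂Y/∂X = 45X^2

∂Y/∂X = 45X^2 > 0 (assuming positive values)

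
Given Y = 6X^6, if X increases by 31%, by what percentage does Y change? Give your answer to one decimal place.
405.4%

For Y = 6X^6:
If X → X(1 + 0.31)
Then Y → Y · (1 + 0.31)^6
     ≈ Y · 5.0539

Percentage change = ((1 + 0.31)^6 − 1) × 100% ≈ 405.4%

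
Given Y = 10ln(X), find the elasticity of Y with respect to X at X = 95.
Elasticity = 1/ln(95) ≈ 0.2196

Elasticity = (dY/dX) · (X/Y)

dY/dX = 10/X
At X = 95: dY/dX = 2/19, Y = 10·ln(95)

Elasticity = (2/19) · (95 / (10·ln(95))) = 1/ln(95) ≈ 0.2196

Interpretation: for a small percentage change in X, the percentage change in Y is approximately 0.22 times as large.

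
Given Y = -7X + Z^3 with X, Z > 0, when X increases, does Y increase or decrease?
Y decreases

Taking the partial derivative:
∂Y/∂X = -7

∂Y/∂X = -7 < 0 (assuming positive values)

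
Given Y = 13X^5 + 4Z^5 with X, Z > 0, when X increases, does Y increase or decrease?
Y increases

Taking the partial derivative:
∂Y/∂X = 65X^4

∂Y/∂X = 65X^4 > 0 (assuming positive values)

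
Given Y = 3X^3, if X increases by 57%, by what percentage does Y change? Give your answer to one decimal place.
287.0%

For Y = 3X^3:
If X → X(1 + 0.57)
Then Y → Y · (1 + 0.57)^3
     ≈ Y · 3.8699

Percentage change = ((1 + 0.57)^3 − 1) × 100% ≈ 287.0%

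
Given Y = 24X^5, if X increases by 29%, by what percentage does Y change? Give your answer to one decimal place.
257.2%

For Y = 24X^5:
If X → X(1 + 0.29)
Then Y → Y · (1 + 0.29)^5
     ≈ Y · 3.5723

Percentage change = ((1 + 0.29)^5 − 1) × 100% ≈ 257.2%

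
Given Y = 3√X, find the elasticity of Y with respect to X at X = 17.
Elasticity = 1/2

Elasticity = (dY/dX) · (X/Y)

dY/dX = 3/(2·√X)
At X = 17: dY/dX = 3·√17/34, Y = 3·√17

Elasticity = (3·√17/34) · (17 / (3·√17)) = 1/2

Interpretation: for a small percentage change in X, the percentage change in Y is approximately 0.50 times as large.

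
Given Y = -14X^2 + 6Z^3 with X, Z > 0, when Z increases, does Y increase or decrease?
Y increases

Taking the partial derivative:
∂Y/∂Z = 18Z^2

∂Y/∂Z = 18Z^2 > 0 (assuming positive values)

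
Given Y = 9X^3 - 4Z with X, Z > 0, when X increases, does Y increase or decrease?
Y increases

Taking the partial derivative:
∂Y/∂X = 27X^2

∂Y/∂X = 27X^2 > 0 (assuming positive values)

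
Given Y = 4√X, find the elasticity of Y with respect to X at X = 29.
Elasticity = 1/2

Elasticity = (dY/dX) · (X/Y)

dY/dX = 2/√X
At X = 29: dY/dX = 2·√29/29, Y = 4·√29

Elasticity = (2·√29/29) · (29 / (4·√29)) = 1/2

Interpretation: for a small percentage change in X, the percentage change in Y is approximately 0.50 times as large.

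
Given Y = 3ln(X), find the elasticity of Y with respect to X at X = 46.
Elasticity = 1/ln(46) ≈ 0.2612

Elasticity = (dY/dX) · (X/Y)

dY/dX = 3/X
At X = 46: dY/dX = 3/46, Y = 3·ln(46)

Elasticity = (3/46) · (46 / (3·ln(46))) = 1/ln(46) ≈ 0.2612

Interpretation: for a small percentage change in X, the percentage change in Y is approximately 0.26 times as large.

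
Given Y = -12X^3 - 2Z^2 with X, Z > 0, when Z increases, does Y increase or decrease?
Y decreases

Taking the partial derivative:
∂Y/∂Z = -4Z

∂Y/∂Z = -4Z < 0 (assuming positive values)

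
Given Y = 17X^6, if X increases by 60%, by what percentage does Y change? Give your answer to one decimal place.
1577.7%

For Y = 17X^6:
If X → X(1 + 0.6)
Then Y → Y · (1 + 0.6)^6
     ≈ Y · 16.7772

Percentage change = ((1 + 0.6)^6 − 1) × 100% ≈ 1577.7%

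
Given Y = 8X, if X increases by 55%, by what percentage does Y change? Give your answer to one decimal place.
55.0%

For Y = 8X:
If X → X(1 + 0.55)
Then Y → Y · (1 + 0.55)^1
     = Y · 1.5500

Percentage change = ((1 + 0.55)^1 − 1) × 100% = 55.0%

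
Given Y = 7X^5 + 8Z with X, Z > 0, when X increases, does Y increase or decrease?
Y increases

Taking the partial derivative:
∂Y/∂X = 35X^4

∂Y/∂X = 35X^4 > 0 (assuming positive values)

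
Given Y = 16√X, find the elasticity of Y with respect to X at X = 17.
Elasticity = 1/2

Elasticity = (dY/dX) · (X/Y)

dY/dX = 8/√X
At X = 17: dY/dX = 8·√17/17, Y = 16·√17

Elasticity = (8·√17/17) · (17 / (16·√17)) = 1/2

Interpretation: for a small percentage change in X, the percentage change in Y is approximately 0.50 times as large.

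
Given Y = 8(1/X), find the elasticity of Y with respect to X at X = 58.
Elasticity = -1

Elasticity = (dY/dX) · (X/Y)

dY/dX = -8/X²
At X = 58: dY/dX = -2/841, Y = 4/29

Elasticity = (-2/841) · (58 / (4/29)) = -1

Interpretation: for a small percentage change in X, the percentage change in Y is approximately -1.00 times as large.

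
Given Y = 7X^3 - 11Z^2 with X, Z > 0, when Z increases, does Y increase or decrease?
Y decreases

Taking the partial derivative:
∂Y/∂Z = -22Z

∂Y/∂Z = -22Z < 0 (assuming positive values)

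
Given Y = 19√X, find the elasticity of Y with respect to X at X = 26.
Elasticity = 1/2

Elasticity = (dY/dX) · (X/Y)

dY/dX = 19/(2·√X)
At X = 26: dY/dX = 19·√26/52, Y = 19·√26

Elasticity = (19·√26/52) · (26 / (19·√26)) = 1/2

Interpretation: for a small percentage change in X, the percentage change in Y is approximately 0.50 times as large.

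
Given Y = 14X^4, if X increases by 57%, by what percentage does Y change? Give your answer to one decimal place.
507.6%

For Y = 14X^4:
If X → X(1 + 0.57)
Then Y → Y · (1 + 0.57)^4
     ≈ Y · 6.0757

Percentage change = ((1 + 0.57)^4 − 1) × 100% ≈ 507.6%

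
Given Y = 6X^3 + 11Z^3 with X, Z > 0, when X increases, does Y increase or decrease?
Y increases

Taking the partial derivative:
∂Y/∂X = 18X^2

∂Y/∂X = 18X^2 > 0 (assuming positive values)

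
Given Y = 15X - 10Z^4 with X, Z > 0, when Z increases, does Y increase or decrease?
Y decreases

Taking the partial derivative:
∂Y/∂Z = -40Z^3

∂Y/∂Z = -40Z^3 < 0 (assuming positive values)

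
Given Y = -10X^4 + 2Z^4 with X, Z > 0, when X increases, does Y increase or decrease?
Y decreases

Taking the partial derivative:
∂Y/∂X = -40X^3

∂Y/∂X = -40X^3 < 0 (assuming positive values)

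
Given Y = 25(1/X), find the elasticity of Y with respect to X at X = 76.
Elasticity = -1

Elasticity = (dY/dX) · (X/Y)

dY/dX = -25/X²
At X = 76: dY/dX = -25/5776, Y = 25/76

Elasticity = (-25/5776) · (76 / (25/76)) = -1

Interpretation: for a small percentage change in X, the percentage change in Y is approximately -1.00 times as large.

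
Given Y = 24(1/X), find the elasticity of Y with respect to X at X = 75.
Elasticity = -1

Elasticity = (dY/dX) · (X/Y)

dY/dX = -24/X²
At X = 75: dY/dX = -8/1875, Y = 8/25

Elasticity = (-8/1875) · (75 / (8/25)) = -1

Interpretation: for a small percentage change in X, the percentage change in Y is approximately -1.00 times as large.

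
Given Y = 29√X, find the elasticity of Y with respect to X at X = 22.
Elasticity = 1/2

Elasticity = (dY/dX) · (X/Y)

dY/dX = 29/(2·√X)
At X = 22: dY/dX = 29·√22/44, Y = 29·√22

Elasticity = (29·√22/44) · (22 / (29·√22)) = 1/2

Interpretation: for a small percentage change in X, the percentage change in Y is approximately 0.50 times as large.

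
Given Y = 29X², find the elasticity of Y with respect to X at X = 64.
Elasticity = 2

Elasticity = (dY/dX) · (X/Y)

dY/dX = 58·X
At X = 64: dY/dX = 3712, Y = 118784

Elasticity = 3712 · (64 / 118784) = 2

Interpretation: for a small percentage change in X, the percentage change in Y is approximately 2.00 times as large.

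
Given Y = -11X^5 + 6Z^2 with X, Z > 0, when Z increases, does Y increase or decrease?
Y increases

Taking the partial derivative:
∂Y/∂Z = 12Z

∂Y/∂Z = 12Z > 0 (assuming positive values)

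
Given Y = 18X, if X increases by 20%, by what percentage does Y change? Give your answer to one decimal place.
20.0%

For Y = 18X:
If X → X(1 + 0.2)
Then Y → Y · (1 + 0.2)^1
     = Y · 1.2000

Percentage change = ((1 + 0.2)^1 − 1) × 100% = 20.0%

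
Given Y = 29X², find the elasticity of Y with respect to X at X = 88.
Elasticity = 2

Elasticity = (dY/dX) · (X/Y)

dY/dX = 58·X
At X = 88: dY/dX = 5104, Y = 224576

Elasticity = 5104 · (88 / 224576) = 2

Interpretation: for a small percentage change in X, the percentage change in Y is approximately 2.00 times as large.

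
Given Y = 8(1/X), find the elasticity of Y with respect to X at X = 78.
Elasticity = -1

Elasticity = (dY/dX) · (X/Y)

dY/dX = -8/X²
At X = 78: dY/dX = -2/1521, Y = 4/39

Elasticity = (-2/1521) · (78 / (4/39)) = -1

Interpretation: for a small percentage change in X, the percentage change in Y is approximately -1.00 times as large.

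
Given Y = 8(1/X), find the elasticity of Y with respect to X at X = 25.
Elasticity = -1

Elasticity = (dY/dX) · (X/Y)

dY/dX = -8/X²
At X = 25: dY/dX = -8/625, Y = 8/25

Elasticity = (-8/625) · (25 / (8/25)) = -1

Interpretation: for a small percentage change in X, the percentage change in Y is approximately -1.00 times as large.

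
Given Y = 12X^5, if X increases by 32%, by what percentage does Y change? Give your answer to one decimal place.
300.7%

For Y = 12X^5:
If X → X(1 + 0.32)
Then Y → Y · (1 + 0.32)^5
     ≈ Y · 4.0075

Percentage change = ((1 + 0.32)^5 − 1) × 100% ≈ 300.7%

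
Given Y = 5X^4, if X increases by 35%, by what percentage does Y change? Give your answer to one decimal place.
232.2%

For Y = 5X^4:
If X → X(1 + 0.35)
Then Y → Y · (1 + 0.35)^4
     ≈ Y · 3.3215

Percentage change = ((1 + 0.35)^4 − 1) × 100% ≈ 232.2%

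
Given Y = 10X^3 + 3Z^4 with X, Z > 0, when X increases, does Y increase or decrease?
Y increases

Taking the partial derivative:
∂Y/∂X = 30X^2

∂Y/∂X = 30X^2 > 0 (assuming positive values)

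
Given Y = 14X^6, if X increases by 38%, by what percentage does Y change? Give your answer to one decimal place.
590.7%

For Y = 14X^6:
If X → X(1 + 0.38)
Then Y → Y · (1 + 0.38)^6
     ≈ Y · 6.9068

Percentage change = ((1 + 0.38)^6 − 1) × 100% ≈ 590.7%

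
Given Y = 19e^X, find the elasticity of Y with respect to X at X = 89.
Elasticity = 89

Elasticity = (dY/dX) · (X/Y)

dY/dX = 19·e^X
At X = 89: dY/dX = 19·e^89, Y = 19·e^89

Elasticity = (19·e^89) · (89 / (19·e^89)) = 89

Interpretation: for a small percentage change in X, the percentage change in Y is approximately 89.00 times as large.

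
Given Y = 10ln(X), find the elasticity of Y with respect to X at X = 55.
Elasticity = 1/ln(55) ≈ 0.2495

Elasticity = (dY/dX) · (X/Y)

dY/dX = 10/X
At X = 55: dY/dX = 2/11, Y = 10·ln(55)

Elasticity = (2/11) · (55 / (10·ln(55))) = 1/ln(55) ≈ 0.2495

Interpretation: for a small percentage change in X, the percentage change in Y is approximately 0.25 times as large.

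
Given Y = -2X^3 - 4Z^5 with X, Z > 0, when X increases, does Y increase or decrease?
Y decreases

Taking the partial derivative:
∂Y/∂X = -6X^2

∂Y/∂X = -6X^2 < 0 (assuming positive values)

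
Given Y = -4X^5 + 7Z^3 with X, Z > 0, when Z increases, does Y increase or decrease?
Y increases

Taking the partial derivative:
∂Y/∂Z = 21Z^2

∂Y/∂Z = 21Z^2 > 0 (assuming positive values)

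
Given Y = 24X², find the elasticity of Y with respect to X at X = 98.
Elasticity = 2

Elasticity = (dY/dX) · (X/Y)

dY/dX = 48·X
At X = 98: dY/dX = 4704, Y = 230496

Elasticity = 4704 · (98 / 230496) = 2

Interpretation: for a small percentage change in X, the percentage change in Y is approximately 2.00 times as large.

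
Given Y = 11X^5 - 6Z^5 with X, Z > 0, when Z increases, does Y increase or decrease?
Y decreases

Taking the partial derivative:
∂Y/∂Z = -30Z^4

∂Y/∂Z = -30Z^4 < 0 (assuming positive values)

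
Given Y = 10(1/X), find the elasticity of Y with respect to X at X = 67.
Elasticity = -1

Elasticity = (dY/dX) · (X/Y)

dY/dX = -10/X²
At X = 67: dY/dX = -10/4489, Y = 10/67

Elasticity = (-10/4489) · (67 / (10/67)) = -1

Interpretation: for a small percentage change in X, the percentage change in Y is approximately -1.00 times as large.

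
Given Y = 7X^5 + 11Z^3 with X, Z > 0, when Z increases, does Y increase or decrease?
Y increases

Taking the partial derivative:
∂Y/∂Z = 33Z^2

∂Y/∂Z = 33Z^2 > 0 (assuming positive values)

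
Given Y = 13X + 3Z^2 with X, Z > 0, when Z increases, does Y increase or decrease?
Y increases

Taking the partial derivative:
∂Y/∂Z = 6Z

∂Y/∂Z = 6Z > 0 (assuming positive values)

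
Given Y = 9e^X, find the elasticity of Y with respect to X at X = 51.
Elasticity = 51

Elasticity = (dY/dX) · (X/Y)

dY/dX = 9·e^X
At X = 51: dY/dX = 9·e^51, Y = 9·e^51

Elasticity = (9·e^51) · (51 / (9·e^51)) = 51

Interpretation: for a small percentage change in X, the percentage change in Y is approximately 51.00 times as large.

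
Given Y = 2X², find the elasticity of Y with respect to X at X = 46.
Elasticity = 2

Elasticity = (dY/dX) · (X/Y)

dY/dX = 4·X
At X = 46: dY/dX = 184, Y = 4232

Elasticity = 184 · (46 / 4232) = 2

Interpretation: for a small percentage change in X, the percentage change in Y is approximately 2.00 times as large.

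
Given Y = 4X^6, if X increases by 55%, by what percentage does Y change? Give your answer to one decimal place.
1286.7%

For Y = 4X^6:
If X → X(1 + 0.55)
Then Y → Y · (1 + 0.55)^6
     ≈ Y · 13.8672

Percentage change = ((1 + 0.55)^6 − 1) × 100% ≈ 1286.7%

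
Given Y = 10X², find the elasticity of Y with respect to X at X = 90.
Elasticity = 2

Elasticity = (dY/dX) · (X/Y)

dY/dX = 20·X
At X = 90: dY/dX = 1800, Y = 81000

Elasticity = 1800 · (90 / 81000) = 2

Interpretation: for a small percentage change in X, the percentage change in Y is approximately 2.00 times as large.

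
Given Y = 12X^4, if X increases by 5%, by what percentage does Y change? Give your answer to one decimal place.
21.6%

For Y = 12X^4:
If X → X(1 + 0.05)
Then Y → Y · (1 + 0.05)^4
     ≈ Y · 1.2155

Percentage change = ((1 + 0.05)^4 − 1) × 100% ≈ 21.6%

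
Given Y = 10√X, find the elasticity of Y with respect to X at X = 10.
Elasticity = 1/2

Elasticity = (dY/dX) · (X/Y)

dY/dX = 5/√X
At X = 10: dY/dX = √10/2, Y = 10·√10

Elasticity = (√10/2) · (10 / (10·√10)) = 1/2

Interpretation: for a small percentage change in X, the percentage change in Y is approximately 0.50 times as large.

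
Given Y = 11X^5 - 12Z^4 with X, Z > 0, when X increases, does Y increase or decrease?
Y increases

Taking the partial derivative:
∂Y/∂X = 55X^4

∂Y/∂X = 55X^4 > 0 (assuming positive values)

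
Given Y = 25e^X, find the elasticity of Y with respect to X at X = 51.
Elasticity = 51

Elasticity = (dY/dX) · (X/Y)

dY/dX = 25·e^X
At X = 51: dY/dX = 25·e^51, Y = 25·e^51

Elasticity = (25·e^51) · (51 / (25·e^51)) = 51

Interpretation: for a small percentage change in X, the percentage change in Y is approximately 51.00 times as large.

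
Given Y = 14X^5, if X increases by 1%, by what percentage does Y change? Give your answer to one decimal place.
5.1%

For Y = 14X^5:
If X → X(1 + 0.01)
Then Y → Y · (1 + 0.01)^5
     ≈ Y · 1.0510

Percentage change = ((1 + 0.01)^5 − 1) × 100% ≈ 5.1%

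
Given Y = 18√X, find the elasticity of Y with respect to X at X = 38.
Elasticity = 1/2

Elasticity = (dY/dX) · (X/Y)

dY/dX = 9/√X
At X = 38: dY/dX = 9·√38/38, Y = 18·√38

Elasticity = (9·√38/38) · (38 / (18·√38)) = 1/2

Interpretation: for a small percentage change in X, the percentage change in Y is approximately 0.50 times as large.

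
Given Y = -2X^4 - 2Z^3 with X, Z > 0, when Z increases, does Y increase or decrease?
Y decreases

Taking the partial derivative:
∂Y/∂Z = -6Z^2

∂Y/∂Z = -6Z^2 < 0 (assuming positive values)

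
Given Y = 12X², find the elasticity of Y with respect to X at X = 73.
Elasticity = 2

Elasticity = (dY/dX) · (X/Y)

dY/dX = 24·X
At X = 73: dY/dX = 1752, Y = 63948

Elasticity = 1752 · (73 / 63948) = 2

Interpretation: for a small percentage change in X, the percentage change in Y is approximately 2.00 times as large.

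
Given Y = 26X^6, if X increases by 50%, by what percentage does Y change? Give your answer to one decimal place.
1039.1%

For Y = 26X^6:
If X → X(1 + 0.5)
Then Y → Y · (1 + 0.5)^6
     ≈ Y · 11.3906

Percentage change = ((1 + 0.5)^6 − 1) × 100% ≈ 1039.1%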